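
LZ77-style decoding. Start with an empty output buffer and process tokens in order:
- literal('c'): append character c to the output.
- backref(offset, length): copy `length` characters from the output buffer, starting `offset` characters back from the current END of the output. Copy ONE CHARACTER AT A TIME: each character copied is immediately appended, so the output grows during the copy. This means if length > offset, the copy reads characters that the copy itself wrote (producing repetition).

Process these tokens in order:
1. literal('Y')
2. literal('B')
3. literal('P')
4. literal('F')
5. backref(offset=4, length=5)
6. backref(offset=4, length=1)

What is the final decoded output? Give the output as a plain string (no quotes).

Answer: YBPFYBPFYB

Derivation:
Token 1: literal('Y'). Output: "Y"
Token 2: literal('B'). Output: "YB"
Token 3: literal('P'). Output: "YBP"
Token 4: literal('F'). Output: "YBPF"
Token 5: backref(off=4, len=5) (overlapping!). Copied 'YBPFY' from pos 0. Output: "YBPFYBPFY"
Token 6: backref(off=4, len=1). Copied 'B' from pos 5. Output: "YBPFYBPFYB"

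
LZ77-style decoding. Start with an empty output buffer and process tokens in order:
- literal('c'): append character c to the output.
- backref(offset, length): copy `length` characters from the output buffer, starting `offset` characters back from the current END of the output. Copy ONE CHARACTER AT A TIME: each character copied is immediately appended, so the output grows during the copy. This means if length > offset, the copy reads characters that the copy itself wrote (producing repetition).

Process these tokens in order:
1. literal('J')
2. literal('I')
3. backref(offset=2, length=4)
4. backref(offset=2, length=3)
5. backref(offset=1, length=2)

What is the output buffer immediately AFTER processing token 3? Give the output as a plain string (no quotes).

Token 1: literal('J'). Output: "J"
Token 2: literal('I'). Output: "JI"
Token 3: backref(off=2, len=4) (overlapping!). Copied 'JIJI' from pos 0. Output: "JIJIJI"

Answer: JIJIJI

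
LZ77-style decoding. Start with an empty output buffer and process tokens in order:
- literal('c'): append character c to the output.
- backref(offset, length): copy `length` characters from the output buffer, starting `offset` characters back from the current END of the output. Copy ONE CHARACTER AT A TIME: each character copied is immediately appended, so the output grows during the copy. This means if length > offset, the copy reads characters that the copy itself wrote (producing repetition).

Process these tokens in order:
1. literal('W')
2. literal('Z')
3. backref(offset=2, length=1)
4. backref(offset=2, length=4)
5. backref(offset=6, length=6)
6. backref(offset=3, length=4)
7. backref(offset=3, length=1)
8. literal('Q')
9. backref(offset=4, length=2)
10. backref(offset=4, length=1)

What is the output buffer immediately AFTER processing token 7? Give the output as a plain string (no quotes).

Token 1: literal('W'). Output: "W"
Token 2: literal('Z'). Output: "WZ"
Token 3: backref(off=2, len=1). Copied 'W' from pos 0. Output: "WZW"
Token 4: backref(off=2, len=4) (overlapping!). Copied 'ZWZW' from pos 1. Output: "WZWZWZW"
Token 5: backref(off=6, len=6). Copied 'ZWZWZW' from pos 1. Output: "WZWZWZWZWZWZW"
Token 6: backref(off=3, len=4) (overlapping!). Copied 'WZWW' from pos 10. Output: "WZWZWZWZWZWZWWZWW"
Token 7: backref(off=3, len=1). Copied 'Z' from pos 14. Output: "WZWZWZWZWZWZWWZWWZ"

Answer: WZWZWZWZWZWZWWZWWZ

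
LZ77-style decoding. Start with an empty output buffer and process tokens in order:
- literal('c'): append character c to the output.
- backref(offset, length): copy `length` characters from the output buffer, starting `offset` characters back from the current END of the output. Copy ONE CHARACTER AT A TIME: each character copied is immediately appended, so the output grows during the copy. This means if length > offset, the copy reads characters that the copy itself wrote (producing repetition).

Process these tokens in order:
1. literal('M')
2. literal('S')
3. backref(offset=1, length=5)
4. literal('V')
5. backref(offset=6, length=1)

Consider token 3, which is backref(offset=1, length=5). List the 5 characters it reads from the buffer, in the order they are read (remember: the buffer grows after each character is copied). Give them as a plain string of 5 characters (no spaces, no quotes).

Token 1: literal('M'). Output: "M"
Token 2: literal('S'). Output: "MS"
Token 3: backref(off=1, len=5). Buffer before: "MS" (len 2)
  byte 1: read out[1]='S', append. Buffer now: "MSS"
  byte 2: read out[2]='S', append. Buffer now: "MSSS"
  byte 3: read out[3]='S', append. Buffer now: "MSSSS"
  byte 4: read out[4]='S', append. Buffer now: "MSSSSS"
  byte 5: read out[5]='S', append. Buffer now: "MSSSSSS"

Answer: SSSSS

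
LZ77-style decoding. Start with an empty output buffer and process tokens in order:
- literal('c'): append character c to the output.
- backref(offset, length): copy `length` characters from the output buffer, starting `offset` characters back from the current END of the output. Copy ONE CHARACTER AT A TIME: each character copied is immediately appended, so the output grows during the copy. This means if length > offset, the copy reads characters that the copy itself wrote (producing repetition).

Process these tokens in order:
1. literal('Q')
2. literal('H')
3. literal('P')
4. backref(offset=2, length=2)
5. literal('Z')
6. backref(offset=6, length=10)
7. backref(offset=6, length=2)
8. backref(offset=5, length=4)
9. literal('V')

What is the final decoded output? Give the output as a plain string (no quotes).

Token 1: literal('Q'). Output: "Q"
Token 2: literal('H'). Output: "QH"
Token 3: literal('P'). Output: "QHP"
Token 4: backref(off=2, len=2). Copied 'HP' from pos 1. Output: "QHPHP"
Token 5: literal('Z'). Output: "QHPHPZ"
Token 6: backref(off=6, len=10) (overlapping!). Copied 'QHPHPZQHPH' from pos 0. Output: "QHPHPZQHPHPZQHPH"
Token 7: backref(off=6, len=2). Copied 'PZ' from pos 10. Output: "QHPHPZQHPHPZQHPHPZ"
Token 8: backref(off=5, len=4). Copied 'HPHP' from pos 13. Output: "QHPHPZQHPHPZQHPHPZHPHP"
Token 9: literal('V'). Output: "QHPHPZQHPHPZQHPHPZHPHPV"

Answer: QHPHPZQHPHPZQHPHPZHPHPV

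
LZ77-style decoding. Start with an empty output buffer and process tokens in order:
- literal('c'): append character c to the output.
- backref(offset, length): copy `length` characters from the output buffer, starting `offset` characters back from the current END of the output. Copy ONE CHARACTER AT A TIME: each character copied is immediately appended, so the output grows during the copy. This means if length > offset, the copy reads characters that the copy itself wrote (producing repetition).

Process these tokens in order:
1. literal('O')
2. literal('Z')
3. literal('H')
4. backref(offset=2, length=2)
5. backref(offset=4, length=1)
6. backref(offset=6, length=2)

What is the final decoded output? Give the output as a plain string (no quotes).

Answer: OZHZHZOZ

Derivation:
Token 1: literal('O'). Output: "O"
Token 2: literal('Z'). Output: "OZ"
Token 3: literal('H'). Output: "OZH"
Token 4: backref(off=2, len=2). Copied 'ZH' from pos 1. Output: "OZHZH"
Token 5: backref(off=4, len=1). Copied 'Z' from pos 1. Output: "OZHZHZ"
Token 6: backref(off=6, len=2). Copied 'OZ' from pos 0. Output: "OZHZHZOZ"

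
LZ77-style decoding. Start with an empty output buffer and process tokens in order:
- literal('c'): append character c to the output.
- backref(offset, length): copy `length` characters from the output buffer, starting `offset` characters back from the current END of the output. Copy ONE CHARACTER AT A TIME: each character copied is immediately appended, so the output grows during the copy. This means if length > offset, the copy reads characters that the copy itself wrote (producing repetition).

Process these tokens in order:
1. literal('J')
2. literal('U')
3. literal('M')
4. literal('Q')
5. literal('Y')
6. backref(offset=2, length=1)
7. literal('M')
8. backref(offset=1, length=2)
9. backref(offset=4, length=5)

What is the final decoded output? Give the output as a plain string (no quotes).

Token 1: literal('J'). Output: "J"
Token 2: literal('U'). Output: "JU"
Token 3: literal('M'). Output: "JUM"
Token 4: literal('Q'). Output: "JUMQ"
Token 5: literal('Y'). Output: "JUMQY"
Token 6: backref(off=2, len=1). Copied 'Q' from pos 3. Output: "JUMQYQ"
Token 7: literal('M'). Output: "JUMQYQM"
Token 8: backref(off=1, len=2) (overlapping!). Copied 'MM' from pos 6. Output: "JUMQYQMMM"
Token 9: backref(off=4, len=5) (overlapping!). Copied 'QMMMQ' from pos 5. Output: "JUMQYQMMMQMMMQ"

Answer: JUMQYQMMMQMMMQ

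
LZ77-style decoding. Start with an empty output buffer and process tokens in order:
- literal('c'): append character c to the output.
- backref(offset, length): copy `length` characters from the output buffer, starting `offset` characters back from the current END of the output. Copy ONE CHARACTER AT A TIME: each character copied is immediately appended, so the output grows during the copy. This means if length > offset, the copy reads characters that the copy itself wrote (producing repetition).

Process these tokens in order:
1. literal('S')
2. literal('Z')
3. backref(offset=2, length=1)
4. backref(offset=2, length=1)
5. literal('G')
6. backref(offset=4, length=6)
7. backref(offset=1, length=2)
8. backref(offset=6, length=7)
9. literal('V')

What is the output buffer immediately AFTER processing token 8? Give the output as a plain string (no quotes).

Answer: SZSZGZSZGZSSSZGZSSSZ

Derivation:
Token 1: literal('S'). Output: "S"
Token 2: literal('Z'). Output: "SZ"
Token 3: backref(off=2, len=1). Copied 'S' from pos 0. Output: "SZS"
Token 4: backref(off=2, len=1). Copied 'Z' from pos 1. Output: "SZSZ"
Token 5: literal('G'). Output: "SZSZG"
Token 6: backref(off=4, len=6) (overlapping!). Copied 'ZSZGZS' from pos 1. Output: "SZSZGZSZGZS"
Token 7: backref(off=1, len=2) (overlapping!). Copied 'SS' from pos 10. Output: "SZSZGZSZGZSSS"
Token 8: backref(off=6, len=7) (overlapping!). Copied 'ZGZSSSZ' from pos 7. Output: "SZSZGZSZGZSSSZGZSSSZ"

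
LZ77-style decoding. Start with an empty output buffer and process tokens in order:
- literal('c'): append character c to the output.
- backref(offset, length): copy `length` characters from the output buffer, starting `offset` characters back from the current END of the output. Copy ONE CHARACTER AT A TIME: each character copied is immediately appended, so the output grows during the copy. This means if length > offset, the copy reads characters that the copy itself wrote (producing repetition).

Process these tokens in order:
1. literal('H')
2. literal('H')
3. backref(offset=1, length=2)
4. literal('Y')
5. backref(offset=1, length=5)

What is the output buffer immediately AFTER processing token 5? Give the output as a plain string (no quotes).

Token 1: literal('H'). Output: "H"
Token 2: literal('H'). Output: "HH"
Token 3: backref(off=1, len=2) (overlapping!). Copied 'HH' from pos 1. Output: "HHHH"
Token 4: literal('Y'). Output: "HHHHY"
Token 5: backref(off=1, len=5) (overlapping!). Copied 'YYYYY' from pos 4. Output: "HHHHYYYYYY"

Answer: HHHHYYYYYY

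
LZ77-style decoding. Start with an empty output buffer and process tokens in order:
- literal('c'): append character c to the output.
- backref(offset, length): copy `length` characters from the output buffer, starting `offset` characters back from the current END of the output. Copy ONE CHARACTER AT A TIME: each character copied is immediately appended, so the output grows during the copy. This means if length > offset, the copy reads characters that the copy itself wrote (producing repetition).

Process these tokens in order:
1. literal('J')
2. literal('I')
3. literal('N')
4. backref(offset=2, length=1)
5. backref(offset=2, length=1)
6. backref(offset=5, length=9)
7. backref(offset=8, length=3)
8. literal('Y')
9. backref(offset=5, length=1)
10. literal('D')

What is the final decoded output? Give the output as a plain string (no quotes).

Answer: JININJININJINIINIYID

Derivation:
Token 1: literal('J'). Output: "J"
Token 2: literal('I'). Output: "JI"
Token 3: literal('N'). Output: "JIN"
Token 4: backref(off=2, len=1). Copied 'I' from pos 1. Output: "JINI"
Token 5: backref(off=2, len=1). Copied 'N' from pos 2. Output: "JININ"
Token 6: backref(off=5, len=9) (overlapping!). Copied 'JININJINI' from pos 0. Output: "JININJININJINI"
Token 7: backref(off=8, len=3). Copied 'INI' from pos 6. Output: "JININJININJINIINI"
Token 8: literal('Y'). Output: "JININJININJINIINIY"
Token 9: backref(off=5, len=1). Copied 'I' from pos 13. Output: "JININJININJINIINIYI"
Token 10: literal('D'). Output: "JININJININJINIINIYID"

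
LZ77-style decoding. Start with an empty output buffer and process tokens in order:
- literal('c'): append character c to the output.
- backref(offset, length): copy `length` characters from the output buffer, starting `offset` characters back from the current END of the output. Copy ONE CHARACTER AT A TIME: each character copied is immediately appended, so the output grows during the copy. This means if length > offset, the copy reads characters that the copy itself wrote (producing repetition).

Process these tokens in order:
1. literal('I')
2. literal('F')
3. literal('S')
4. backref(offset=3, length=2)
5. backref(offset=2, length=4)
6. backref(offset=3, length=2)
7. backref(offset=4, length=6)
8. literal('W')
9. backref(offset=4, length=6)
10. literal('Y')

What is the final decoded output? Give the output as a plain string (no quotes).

Answer: IFSIFIFIFFIIFFIIFWIIFWIIY

Derivation:
Token 1: literal('I'). Output: "I"
Token 2: literal('F'). Output: "IF"
Token 3: literal('S'). Output: "IFS"
Token 4: backref(off=3, len=2). Copied 'IF' from pos 0. Output: "IFSIF"
Token 5: backref(off=2, len=4) (overlapping!). Copied 'IFIF' from pos 3. Output: "IFSIFIFIF"
Token 6: backref(off=3, len=2). Copied 'FI' from pos 6. Output: "IFSIFIFIFFI"
Token 7: backref(off=4, len=6) (overlapping!). Copied 'IFFIIF' from pos 7. Output: "IFSIFIFIFFIIFFIIF"
Token 8: literal('W'). Output: "IFSIFIFIFFIIFFIIFW"
Token 9: backref(off=4, len=6) (overlapping!). Copied 'IIFWII' from pos 14. Output: "IFSIFIFIFFIIFFIIFWIIFWII"
Token 10: literal('Y'). Output: "IFSIFIFIFFIIFFIIFWIIFWIIY"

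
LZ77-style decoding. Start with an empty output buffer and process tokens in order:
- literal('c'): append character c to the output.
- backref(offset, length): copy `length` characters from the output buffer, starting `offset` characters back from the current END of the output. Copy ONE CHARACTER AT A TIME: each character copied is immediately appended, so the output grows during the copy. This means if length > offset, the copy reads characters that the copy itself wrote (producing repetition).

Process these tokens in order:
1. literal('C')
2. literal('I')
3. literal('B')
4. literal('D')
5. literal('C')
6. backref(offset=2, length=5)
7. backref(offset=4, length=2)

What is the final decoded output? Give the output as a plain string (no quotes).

Answer: CIBDCDCDCDCD

Derivation:
Token 1: literal('C'). Output: "C"
Token 2: literal('I'). Output: "CI"
Token 3: literal('B'). Output: "CIB"
Token 4: literal('D'). Output: "CIBD"
Token 5: literal('C'). Output: "CIBDC"
Token 6: backref(off=2, len=5) (overlapping!). Copied 'DCDCD' from pos 3. Output: "CIBDCDCDCD"
Token 7: backref(off=4, len=2). Copied 'CD' from pos 6. Output: "CIBDCDCDCDCD"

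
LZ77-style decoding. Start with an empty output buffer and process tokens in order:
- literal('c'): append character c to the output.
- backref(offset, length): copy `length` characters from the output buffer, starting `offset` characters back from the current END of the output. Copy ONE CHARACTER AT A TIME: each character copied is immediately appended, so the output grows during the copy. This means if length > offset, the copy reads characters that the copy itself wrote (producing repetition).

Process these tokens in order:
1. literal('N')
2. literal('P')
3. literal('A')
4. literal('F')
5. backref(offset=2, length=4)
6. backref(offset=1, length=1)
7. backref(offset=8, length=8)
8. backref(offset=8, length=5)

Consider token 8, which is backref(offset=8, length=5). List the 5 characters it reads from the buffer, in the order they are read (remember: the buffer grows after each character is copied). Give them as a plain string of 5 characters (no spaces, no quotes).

Answer: PAFAF

Derivation:
Token 1: literal('N'). Output: "N"
Token 2: literal('P'). Output: "NP"
Token 3: literal('A'). Output: "NPA"
Token 4: literal('F'). Output: "NPAF"
Token 5: backref(off=2, len=4) (overlapping!). Copied 'AFAF' from pos 2. Output: "NPAFAFAF"
Token 6: backref(off=1, len=1). Copied 'F' from pos 7. Output: "NPAFAFAFF"
Token 7: backref(off=8, len=8). Copied 'PAFAFAFF' from pos 1. Output: "NPAFAFAFFPAFAFAFF"
Token 8: backref(off=8, len=5). Buffer before: "NPAFAFAFFPAFAFAFF" (len 17)
  byte 1: read out[9]='P', append. Buffer now: "NPAFAFAFFPAFAFAFFP"
  byte 2: read out[10]='A', append. Buffer now: "NPAFAFAFFPAFAFAFFPA"
  byte 3: read out[11]='F', append. Buffer now: "NPAFAFAFFPAFAFAFFPAF"
  byte 4: read out[12]='A', append. Buffer now: "NPAFAFAFFPAFAFAFFPAFA"
  byte 5: read out[13]='F', append. Buffer now: "NPAFAFAFFPAFAFAFFPAFAF"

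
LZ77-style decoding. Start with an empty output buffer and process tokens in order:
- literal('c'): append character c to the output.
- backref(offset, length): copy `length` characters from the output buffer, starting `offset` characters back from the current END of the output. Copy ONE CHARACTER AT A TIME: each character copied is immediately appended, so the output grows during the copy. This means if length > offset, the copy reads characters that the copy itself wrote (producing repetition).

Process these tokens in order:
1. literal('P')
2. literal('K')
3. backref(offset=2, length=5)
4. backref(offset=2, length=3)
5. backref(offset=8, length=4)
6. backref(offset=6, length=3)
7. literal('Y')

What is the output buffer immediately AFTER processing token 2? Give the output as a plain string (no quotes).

Answer: PK

Derivation:
Token 1: literal('P'). Output: "P"
Token 2: literal('K'). Output: "PK"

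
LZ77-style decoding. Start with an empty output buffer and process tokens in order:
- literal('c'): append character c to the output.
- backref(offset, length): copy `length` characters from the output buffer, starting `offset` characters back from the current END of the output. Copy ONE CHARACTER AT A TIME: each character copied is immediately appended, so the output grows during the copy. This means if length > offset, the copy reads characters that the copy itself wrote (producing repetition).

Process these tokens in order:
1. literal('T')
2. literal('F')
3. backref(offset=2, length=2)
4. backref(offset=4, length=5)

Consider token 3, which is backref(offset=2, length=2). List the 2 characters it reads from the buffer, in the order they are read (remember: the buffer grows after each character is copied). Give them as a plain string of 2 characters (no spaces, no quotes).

Answer: TF

Derivation:
Token 1: literal('T'). Output: "T"
Token 2: literal('F'). Output: "TF"
Token 3: backref(off=2, len=2). Buffer before: "TF" (len 2)
  byte 1: read out[0]='T', append. Buffer now: "TFT"
  byte 2: read out[1]='F', append. Buffer now: "TFTF"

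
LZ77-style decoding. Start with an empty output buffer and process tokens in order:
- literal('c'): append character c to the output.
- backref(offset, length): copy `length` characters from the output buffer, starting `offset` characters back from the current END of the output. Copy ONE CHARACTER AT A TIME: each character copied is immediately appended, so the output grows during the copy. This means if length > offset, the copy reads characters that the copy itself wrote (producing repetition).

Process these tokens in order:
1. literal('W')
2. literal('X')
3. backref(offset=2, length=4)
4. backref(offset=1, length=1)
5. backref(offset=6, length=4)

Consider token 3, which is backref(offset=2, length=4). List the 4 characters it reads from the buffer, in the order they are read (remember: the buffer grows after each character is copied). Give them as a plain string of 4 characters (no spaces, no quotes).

Token 1: literal('W'). Output: "W"
Token 2: literal('X'). Output: "WX"
Token 3: backref(off=2, len=4). Buffer before: "WX" (len 2)
  byte 1: read out[0]='W', append. Buffer now: "WXW"
  byte 2: read out[1]='X', append. Buffer now: "WXWX"
  byte 3: read out[2]='W', append. Buffer now: "WXWXW"
  byte 4: read out[3]='X', append. Buffer now: "WXWXWX"

Answer: WXWX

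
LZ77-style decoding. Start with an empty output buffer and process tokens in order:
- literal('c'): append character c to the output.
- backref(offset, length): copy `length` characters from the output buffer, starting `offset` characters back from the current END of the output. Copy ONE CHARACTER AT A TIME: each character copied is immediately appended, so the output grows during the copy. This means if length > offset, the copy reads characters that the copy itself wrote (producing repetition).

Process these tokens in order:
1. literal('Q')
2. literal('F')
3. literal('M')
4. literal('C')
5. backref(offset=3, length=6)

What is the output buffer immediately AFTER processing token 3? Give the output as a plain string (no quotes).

Token 1: literal('Q'). Output: "Q"
Token 2: literal('F'). Output: "QF"
Token 3: literal('M'). Output: "QFM"

Answer: QFM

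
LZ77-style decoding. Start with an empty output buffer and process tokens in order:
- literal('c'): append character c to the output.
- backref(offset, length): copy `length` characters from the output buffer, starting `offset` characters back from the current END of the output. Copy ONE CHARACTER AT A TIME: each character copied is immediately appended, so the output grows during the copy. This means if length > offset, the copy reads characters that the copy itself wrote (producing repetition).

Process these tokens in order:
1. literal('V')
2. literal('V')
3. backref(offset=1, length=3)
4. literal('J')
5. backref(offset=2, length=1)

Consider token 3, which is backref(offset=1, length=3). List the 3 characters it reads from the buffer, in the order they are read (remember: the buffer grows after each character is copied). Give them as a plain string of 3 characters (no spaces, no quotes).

Token 1: literal('V'). Output: "V"
Token 2: literal('V'). Output: "VV"
Token 3: backref(off=1, len=3). Buffer before: "VV" (len 2)
  byte 1: read out[1]='V', append. Buffer now: "VVV"
  byte 2: read out[2]='V', append. Buffer now: "VVVV"
  byte 3: read out[3]='V', append. Buffer now: "VVVVV"

Answer: VVV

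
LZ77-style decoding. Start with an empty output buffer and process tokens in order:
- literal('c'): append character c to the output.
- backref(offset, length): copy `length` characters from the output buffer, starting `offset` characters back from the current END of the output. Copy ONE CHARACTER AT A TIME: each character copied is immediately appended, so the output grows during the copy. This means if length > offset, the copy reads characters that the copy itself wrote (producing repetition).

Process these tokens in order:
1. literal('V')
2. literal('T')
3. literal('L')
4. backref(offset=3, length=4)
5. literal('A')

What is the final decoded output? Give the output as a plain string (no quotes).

Token 1: literal('V'). Output: "V"
Token 2: literal('T'). Output: "VT"
Token 3: literal('L'). Output: "VTL"
Token 4: backref(off=3, len=4) (overlapping!). Copied 'VTLV' from pos 0. Output: "VTLVTLV"
Token 5: literal('A'). Output: "VTLVTLVA"

Answer: VTLVTLVA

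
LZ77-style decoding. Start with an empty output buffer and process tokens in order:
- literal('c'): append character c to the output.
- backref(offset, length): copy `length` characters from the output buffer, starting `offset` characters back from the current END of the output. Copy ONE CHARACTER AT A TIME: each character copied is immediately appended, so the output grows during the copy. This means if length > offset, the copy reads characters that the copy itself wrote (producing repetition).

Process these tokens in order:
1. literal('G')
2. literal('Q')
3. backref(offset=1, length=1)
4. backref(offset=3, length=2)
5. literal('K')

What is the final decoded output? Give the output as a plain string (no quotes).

Token 1: literal('G'). Output: "G"
Token 2: literal('Q'). Output: "GQ"
Token 3: backref(off=1, len=1). Copied 'Q' from pos 1. Output: "GQQ"
Token 4: backref(off=3, len=2). Copied 'GQ' from pos 0. Output: "GQQGQ"
Token 5: literal('K'). Output: "GQQGQK"

Answer: GQQGQK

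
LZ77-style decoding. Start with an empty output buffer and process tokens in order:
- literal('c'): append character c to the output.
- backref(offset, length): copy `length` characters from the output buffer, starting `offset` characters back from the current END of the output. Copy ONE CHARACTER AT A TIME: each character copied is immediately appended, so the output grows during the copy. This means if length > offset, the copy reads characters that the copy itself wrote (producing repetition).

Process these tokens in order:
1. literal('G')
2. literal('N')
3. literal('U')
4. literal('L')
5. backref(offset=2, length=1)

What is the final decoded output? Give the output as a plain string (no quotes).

Answer: GNULU

Derivation:
Token 1: literal('G'). Output: "G"
Token 2: literal('N'). Output: "GN"
Token 3: literal('U'). Output: "GNU"
Token 4: literal('L'). Output: "GNUL"
Token 5: backref(off=2, len=1). Copied 'U' from pos 2. Output: "GNULU"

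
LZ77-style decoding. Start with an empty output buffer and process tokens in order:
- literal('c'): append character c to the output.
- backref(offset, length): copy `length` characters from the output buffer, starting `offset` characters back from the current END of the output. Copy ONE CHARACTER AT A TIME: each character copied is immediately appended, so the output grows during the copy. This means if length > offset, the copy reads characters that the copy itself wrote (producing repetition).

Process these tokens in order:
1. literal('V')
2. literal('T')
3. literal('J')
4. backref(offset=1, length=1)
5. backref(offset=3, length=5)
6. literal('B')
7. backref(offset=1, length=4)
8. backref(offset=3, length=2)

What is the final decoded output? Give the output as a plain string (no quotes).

Answer: VTJJTJJTJBBBBBBB

Derivation:
Token 1: literal('V'). Output: "V"
Token 2: literal('T'). Output: "VT"
Token 3: literal('J'). Output: "VTJ"
Token 4: backref(off=1, len=1). Copied 'J' from pos 2. Output: "VTJJ"
Token 5: backref(off=3, len=5) (overlapping!). Copied 'TJJTJ' from pos 1. Output: "VTJJTJJTJ"
Token 6: literal('B'). Output: "VTJJTJJTJB"
Token 7: backref(off=1, len=4) (overlapping!). Copied 'BBBB' from pos 9. Output: "VTJJTJJTJBBBBB"
Token 8: backref(off=3, len=2). Copied 'BB' from pos 11. Output: "VTJJTJJTJBBBBBBB"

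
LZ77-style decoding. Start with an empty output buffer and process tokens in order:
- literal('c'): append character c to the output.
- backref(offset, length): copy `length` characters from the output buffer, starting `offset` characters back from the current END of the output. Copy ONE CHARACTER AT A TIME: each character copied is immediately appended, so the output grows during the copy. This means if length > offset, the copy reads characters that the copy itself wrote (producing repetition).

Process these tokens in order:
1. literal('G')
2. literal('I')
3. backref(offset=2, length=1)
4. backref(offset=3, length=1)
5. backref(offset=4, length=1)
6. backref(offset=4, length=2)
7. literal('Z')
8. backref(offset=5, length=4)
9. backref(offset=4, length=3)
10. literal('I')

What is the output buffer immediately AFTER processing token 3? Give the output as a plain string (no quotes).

Token 1: literal('G'). Output: "G"
Token 2: literal('I'). Output: "GI"
Token 3: backref(off=2, len=1). Copied 'G' from pos 0. Output: "GIG"

Answer: GIG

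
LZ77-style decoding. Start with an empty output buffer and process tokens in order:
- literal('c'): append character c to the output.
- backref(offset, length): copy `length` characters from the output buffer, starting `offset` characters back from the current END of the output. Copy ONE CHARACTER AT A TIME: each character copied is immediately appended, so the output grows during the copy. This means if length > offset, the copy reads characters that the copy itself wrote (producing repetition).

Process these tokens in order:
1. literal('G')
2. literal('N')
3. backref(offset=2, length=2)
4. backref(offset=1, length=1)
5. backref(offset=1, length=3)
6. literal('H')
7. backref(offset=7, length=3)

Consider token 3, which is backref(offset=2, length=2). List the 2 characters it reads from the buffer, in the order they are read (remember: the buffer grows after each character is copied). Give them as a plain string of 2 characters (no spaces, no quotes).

Answer: GN

Derivation:
Token 1: literal('G'). Output: "G"
Token 2: literal('N'). Output: "GN"
Token 3: backref(off=2, len=2). Buffer before: "GN" (len 2)
  byte 1: read out[0]='G', append. Buffer now: "GNG"
  byte 2: read out[1]='N', append. Buffer now: "GNGN"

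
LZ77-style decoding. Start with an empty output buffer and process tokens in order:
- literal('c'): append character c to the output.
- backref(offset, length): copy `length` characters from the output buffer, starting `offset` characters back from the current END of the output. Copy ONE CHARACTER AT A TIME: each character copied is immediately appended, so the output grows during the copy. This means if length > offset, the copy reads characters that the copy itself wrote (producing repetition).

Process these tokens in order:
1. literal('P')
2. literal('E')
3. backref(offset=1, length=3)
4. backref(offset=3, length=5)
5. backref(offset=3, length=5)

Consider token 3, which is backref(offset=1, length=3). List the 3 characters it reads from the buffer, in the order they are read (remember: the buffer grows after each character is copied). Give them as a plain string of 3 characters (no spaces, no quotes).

Answer: EEE

Derivation:
Token 1: literal('P'). Output: "P"
Token 2: literal('E'). Output: "PE"
Token 3: backref(off=1, len=3). Buffer before: "PE" (len 2)
  byte 1: read out[1]='E', append. Buffer now: "PEE"
  byte 2: read out[2]='E', append. Buffer now: "PEEE"
  byte 3: read out[3]='E', append. Buffer now: "PEEEE"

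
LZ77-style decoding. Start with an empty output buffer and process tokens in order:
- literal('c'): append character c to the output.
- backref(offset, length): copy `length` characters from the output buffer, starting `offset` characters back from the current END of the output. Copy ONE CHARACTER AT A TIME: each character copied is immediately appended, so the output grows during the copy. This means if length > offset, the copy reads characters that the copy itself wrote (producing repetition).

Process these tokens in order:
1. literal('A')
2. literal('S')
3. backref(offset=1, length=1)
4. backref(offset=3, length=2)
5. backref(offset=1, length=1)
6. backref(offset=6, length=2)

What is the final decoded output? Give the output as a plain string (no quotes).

Answer: ASSASSAS

Derivation:
Token 1: literal('A'). Output: "A"
Token 2: literal('S'). Output: "AS"
Token 3: backref(off=1, len=1). Copied 'S' from pos 1. Output: "ASS"
Token 4: backref(off=3, len=2). Copied 'AS' from pos 0. Output: "ASSAS"
Token 5: backref(off=1, len=1). Copied 'S' from pos 4. Output: "ASSASS"
Token 6: backref(off=6, len=2). Copied 'AS' from pos 0. Output: "ASSASSAS"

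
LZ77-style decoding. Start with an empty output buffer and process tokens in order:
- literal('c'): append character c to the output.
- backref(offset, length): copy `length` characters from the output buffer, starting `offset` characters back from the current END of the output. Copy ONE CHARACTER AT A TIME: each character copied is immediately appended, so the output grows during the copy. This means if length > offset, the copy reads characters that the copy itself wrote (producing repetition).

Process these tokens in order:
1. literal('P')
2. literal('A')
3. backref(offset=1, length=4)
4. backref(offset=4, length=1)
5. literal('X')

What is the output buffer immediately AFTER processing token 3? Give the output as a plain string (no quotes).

Answer: PAAAAA

Derivation:
Token 1: literal('P'). Output: "P"
Token 2: literal('A'). Output: "PA"
Token 3: backref(off=1, len=4) (overlapping!). Copied 'AAAA' from pos 1. Output: "PAAAAA"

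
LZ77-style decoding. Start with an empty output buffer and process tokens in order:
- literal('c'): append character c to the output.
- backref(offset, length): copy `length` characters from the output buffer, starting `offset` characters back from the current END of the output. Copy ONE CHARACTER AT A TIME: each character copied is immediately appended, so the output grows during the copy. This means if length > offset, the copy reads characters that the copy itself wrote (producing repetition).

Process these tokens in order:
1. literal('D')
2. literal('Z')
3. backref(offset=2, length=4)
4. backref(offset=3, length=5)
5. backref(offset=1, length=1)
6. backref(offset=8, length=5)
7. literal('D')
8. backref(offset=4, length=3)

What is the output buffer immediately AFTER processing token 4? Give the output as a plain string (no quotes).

Answer: DZDZDZZDZZD

Derivation:
Token 1: literal('D'). Output: "D"
Token 2: literal('Z'). Output: "DZ"
Token 3: backref(off=2, len=4) (overlapping!). Copied 'DZDZ' from pos 0. Output: "DZDZDZ"
Token 4: backref(off=3, len=5) (overlapping!). Copied 'ZDZZD' from pos 3. Output: "DZDZDZZDZZD"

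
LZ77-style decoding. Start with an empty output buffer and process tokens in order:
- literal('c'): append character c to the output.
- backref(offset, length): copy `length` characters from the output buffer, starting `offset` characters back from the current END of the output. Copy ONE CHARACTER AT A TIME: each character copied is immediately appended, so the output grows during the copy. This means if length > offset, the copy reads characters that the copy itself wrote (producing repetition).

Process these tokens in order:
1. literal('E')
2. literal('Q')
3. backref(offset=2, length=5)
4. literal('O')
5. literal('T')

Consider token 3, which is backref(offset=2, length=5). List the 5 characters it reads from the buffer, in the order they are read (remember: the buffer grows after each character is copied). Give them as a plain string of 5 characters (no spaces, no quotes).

Answer: EQEQE

Derivation:
Token 1: literal('E'). Output: "E"
Token 2: literal('Q'). Output: "EQ"
Token 3: backref(off=2, len=5). Buffer before: "EQ" (len 2)
  byte 1: read out[0]='E', append. Buffer now: "EQE"
  byte 2: read out[1]='Q', append. Buffer now: "EQEQ"
  byte 3: read out[2]='E', append. Buffer now: "EQEQE"
  byte 4: read out[3]='Q', append. Buffer now: "EQEQEQ"
  byte 5: read out[4]='E', append. Buffer now: "EQEQEQE"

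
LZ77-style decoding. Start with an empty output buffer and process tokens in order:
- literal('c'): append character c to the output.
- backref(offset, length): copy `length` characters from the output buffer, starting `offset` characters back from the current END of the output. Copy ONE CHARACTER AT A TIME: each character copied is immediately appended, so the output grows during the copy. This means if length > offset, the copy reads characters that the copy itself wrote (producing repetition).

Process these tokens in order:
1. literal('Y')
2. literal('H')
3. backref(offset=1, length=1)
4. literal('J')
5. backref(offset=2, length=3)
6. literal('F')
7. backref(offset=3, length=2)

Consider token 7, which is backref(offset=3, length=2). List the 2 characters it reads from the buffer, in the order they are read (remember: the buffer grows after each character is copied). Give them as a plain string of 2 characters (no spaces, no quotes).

Answer: JH

Derivation:
Token 1: literal('Y'). Output: "Y"
Token 2: literal('H'). Output: "YH"
Token 3: backref(off=1, len=1). Copied 'H' from pos 1. Output: "YHH"
Token 4: literal('J'). Output: "YHHJ"
Token 5: backref(off=2, len=3) (overlapping!). Copied 'HJH' from pos 2. Output: "YHHJHJH"
Token 6: literal('F'). Output: "YHHJHJHF"
Token 7: backref(off=3, len=2). Buffer before: "YHHJHJHF" (len 8)
  byte 1: read out[5]='J', append. Buffer now: "YHHJHJHFJ"
  byte 2: read out[6]='H', append. Buffer now: "YHHJHJHFJH"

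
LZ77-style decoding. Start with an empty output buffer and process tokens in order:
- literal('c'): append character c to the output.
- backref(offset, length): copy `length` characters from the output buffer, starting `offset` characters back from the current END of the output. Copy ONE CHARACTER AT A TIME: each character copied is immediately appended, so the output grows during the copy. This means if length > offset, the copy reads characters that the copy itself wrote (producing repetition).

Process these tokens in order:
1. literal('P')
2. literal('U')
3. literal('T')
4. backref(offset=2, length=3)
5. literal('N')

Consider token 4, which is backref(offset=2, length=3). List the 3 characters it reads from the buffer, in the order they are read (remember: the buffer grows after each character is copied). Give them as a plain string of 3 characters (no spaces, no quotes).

Answer: UTU

Derivation:
Token 1: literal('P'). Output: "P"
Token 2: literal('U'). Output: "PU"
Token 3: literal('T'). Output: "PUT"
Token 4: backref(off=2, len=3). Buffer before: "PUT" (len 3)
  byte 1: read out[1]='U', append. Buffer now: "PUTU"
  byte 2: read out[2]='T', append. Buffer now: "PUTUT"
  byte 3: read out[3]='U', append. Buffer now: "PUTUTU"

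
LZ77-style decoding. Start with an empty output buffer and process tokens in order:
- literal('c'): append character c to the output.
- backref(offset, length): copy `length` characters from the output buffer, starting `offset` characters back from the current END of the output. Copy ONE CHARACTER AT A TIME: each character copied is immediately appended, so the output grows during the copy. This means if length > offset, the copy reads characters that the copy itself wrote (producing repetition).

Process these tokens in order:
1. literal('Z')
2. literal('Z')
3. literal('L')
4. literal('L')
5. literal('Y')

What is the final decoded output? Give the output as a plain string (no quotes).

Token 1: literal('Z'). Output: "Z"
Token 2: literal('Z'). Output: "ZZ"
Token 3: literal('L'). Output: "ZZL"
Token 4: literal('L'). Output: "ZZLL"
Token 5: literal('Y'). Output: "ZZLLY"

Answer: ZZLLY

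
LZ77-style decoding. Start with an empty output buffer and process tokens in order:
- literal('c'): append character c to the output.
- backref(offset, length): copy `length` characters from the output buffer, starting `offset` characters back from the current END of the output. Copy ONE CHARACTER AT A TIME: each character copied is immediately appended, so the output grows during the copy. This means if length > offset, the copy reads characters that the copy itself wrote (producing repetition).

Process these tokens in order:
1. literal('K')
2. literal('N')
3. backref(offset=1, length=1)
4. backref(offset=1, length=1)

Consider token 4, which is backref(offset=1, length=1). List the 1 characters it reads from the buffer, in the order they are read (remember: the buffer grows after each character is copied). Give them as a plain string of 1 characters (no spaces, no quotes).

Token 1: literal('K'). Output: "K"
Token 2: literal('N'). Output: "KN"
Token 3: backref(off=1, len=1). Copied 'N' from pos 1. Output: "KNN"
Token 4: backref(off=1, len=1). Buffer before: "KNN" (len 3)
  byte 1: read out[2]='N', append. Buffer now: "KNNN"

Answer: N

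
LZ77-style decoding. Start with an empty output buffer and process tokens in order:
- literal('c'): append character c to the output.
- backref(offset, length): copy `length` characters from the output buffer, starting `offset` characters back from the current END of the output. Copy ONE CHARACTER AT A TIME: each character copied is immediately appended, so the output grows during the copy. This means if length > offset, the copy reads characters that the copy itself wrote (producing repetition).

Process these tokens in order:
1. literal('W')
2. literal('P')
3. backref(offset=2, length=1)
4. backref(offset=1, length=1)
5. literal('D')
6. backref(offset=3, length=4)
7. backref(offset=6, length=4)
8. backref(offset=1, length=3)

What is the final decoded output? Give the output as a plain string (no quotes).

Token 1: literal('W'). Output: "W"
Token 2: literal('P'). Output: "WP"
Token 3: backref(off=2, len=1). Copied 'W' from pos 0. Output: "WPW"
Token 4: backref(off=1, len=1). Copied 'W' from pos 2. Output: "WPWW"
Token 5: literal('D'). Output: "WPWWD"
Token 6: backref(off=3, len=4) (overlapping!). Copied 'WWDW' from pos 2. Output: "WPWWDWWDW"
Token 7: backref(off=6, len=4). Copied 'WDWW' from pos 3. Output: "WPWWDWWDWWDWW"
Token 8: backref(off=1, len=3) (overlapping!). Copied 'WWW' from pos 12. Output: "WPWWDWWDWWDWWWWW"

Answer: WPWWDWWDWWDWWWWW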